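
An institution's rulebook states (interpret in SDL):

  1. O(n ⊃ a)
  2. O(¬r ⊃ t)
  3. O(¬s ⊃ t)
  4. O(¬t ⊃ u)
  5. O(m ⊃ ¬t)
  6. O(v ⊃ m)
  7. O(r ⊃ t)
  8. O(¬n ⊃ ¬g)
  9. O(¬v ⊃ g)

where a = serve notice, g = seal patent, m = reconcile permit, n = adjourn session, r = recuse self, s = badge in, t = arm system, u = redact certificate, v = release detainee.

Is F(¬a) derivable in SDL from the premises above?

Yes

Premises 2 and 7 cover both cases: O(¬r ⊃ t) and O(r ⊃ t). Since ¬r ∨ r is a tautology, O(t) follows.
Premise 5 is O(m ⊃ ¬t); contrapositively O(t ⊃ ¬m). Since O(t) holds, K gives O(¬m).
The contrapositive of premise 6 (O(v ⊃ m)) is O(¬m ⊃ ¬v), and O(¬m) is already established, so O(¬v).
Premise 9 is O(¬v ⊃ g); since O(¬v), deontic closure gives O(g).
Premise 8 is O(¬n ⊃ ¬g); contrapositively O(g ⊃ n). Since O(g) holds, K gives O(n).
From O(n) and premise 1, O(n ⊃ a), we obtain O(a).
Premises 3, 4 do not contribute to this derivation.
So O(a) holds, i.e. F(¬a). The claim follows.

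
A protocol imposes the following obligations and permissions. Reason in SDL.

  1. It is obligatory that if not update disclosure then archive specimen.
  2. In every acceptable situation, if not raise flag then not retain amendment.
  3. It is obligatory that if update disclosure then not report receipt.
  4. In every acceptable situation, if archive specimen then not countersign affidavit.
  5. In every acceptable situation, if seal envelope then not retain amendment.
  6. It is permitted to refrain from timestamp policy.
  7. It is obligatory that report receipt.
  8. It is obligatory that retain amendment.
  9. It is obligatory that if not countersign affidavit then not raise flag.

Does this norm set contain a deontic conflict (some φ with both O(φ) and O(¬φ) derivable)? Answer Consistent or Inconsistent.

Inconsistent

From premise 7 we have O(report_receipt).
Premise 3, O(update_disclosure → ¬report_receipt), contraposes to O(report_receipt → ¬update_disclosure); with O(report_receipt) we get O(¬update_disclosure).
From O(¬update_disclosure) and premise 1, O(¬update_disclosure → archive_specimen), we obtain O(archive_specimen).
From O(archive_specimen) and premise 4, O(archive_specimen → ¬countersign_affidavit), we obtain O(¬countersign_affidavit).
With premise 9, O(¬countersign_affidavit → ¬raise_flag), the K-axiom yields O(¬raise_flag).
From O(¬raise_flag) and premise 2, O(¬raise_flag → ¬retain_amendment), we obtain O(¬retain_amendment).
Yet premise 8 states O(retain_amendment).
We now have both O(¬retain_amendment) and O(retain_amendment) — retain_amendment is simultaneously obligatory and forbidden, violating the D-axiom.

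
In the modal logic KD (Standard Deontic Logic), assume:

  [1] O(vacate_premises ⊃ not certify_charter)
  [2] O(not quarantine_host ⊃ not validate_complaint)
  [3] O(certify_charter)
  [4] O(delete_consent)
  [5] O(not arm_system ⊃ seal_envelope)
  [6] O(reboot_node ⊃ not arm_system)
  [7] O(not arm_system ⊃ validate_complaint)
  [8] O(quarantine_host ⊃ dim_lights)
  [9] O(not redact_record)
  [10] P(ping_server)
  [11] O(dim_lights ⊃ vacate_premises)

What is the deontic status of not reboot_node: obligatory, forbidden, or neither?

Obligatory

From premise 3 we have O(certify_charter).
The contrapositive of premise 1 (O(vacate_premises ⊃ not certify_charter)) is O(certify_charter ⊃ not vacate_premises), and O(certify_charter) is already established, so O(not vacate_premises).
The contrapositive of premise 11 (O(dim_lights ⊃ vacate_premises)) is O(not vacate_premises ⊃ not dim_lights), and O(not vacate_premises) is already established, so O(not dim_lights).
Premise 8 is O(quarantine_host ⊃ dim_lights); contrapositively O(not dim_lights ⊃ not quarantine_host). Since O(not dim_lights) holds, K gives O(not quarantine_host).
Premise 2 is O(not quarantine_host ⊃ not validate_complaint); since O(not quarantine_host), deontic closure gives O(not validate_complaint).
Premise 7 is O(not arm_system ⊃ validate_complaint); contrapositively O(not validate_complaint ⊃ arm_system). Since O(not validate_complaint) holds, K gives O(arm_system).
The contrapositive of premise 6 (O(reboot_node ⊃ not arm_system)) is O(arm_system ⊃ not reboot_node), and O(arm_system) is already established, so O(not reboot_node).
Premises 4, 5, 9, 10 do not contribute to this derivation.
Hence not reboot_node is obligatory.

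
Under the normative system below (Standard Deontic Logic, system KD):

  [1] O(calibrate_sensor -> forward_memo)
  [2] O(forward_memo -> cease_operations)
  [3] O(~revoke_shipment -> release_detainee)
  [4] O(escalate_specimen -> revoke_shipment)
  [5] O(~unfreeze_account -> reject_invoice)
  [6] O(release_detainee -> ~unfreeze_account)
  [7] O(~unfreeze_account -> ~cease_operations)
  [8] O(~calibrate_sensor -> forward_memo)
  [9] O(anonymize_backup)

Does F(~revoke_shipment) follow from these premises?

Yes

Premises 1 and 8 are O(calibrate_sensor -> forward_memo) and O(~calibrate_sensor -> forward_memo); every ideal world satisfies calibrate_sensor or ~calibrate_sensor, so in either case forward_memo holds — hence O(forward_memo).
With premise 2, O(forward_memo -> cease_operations), the K-axiom yields O(cease_operations).
The contrapositive of premise 7 (O(~unfreeze_account -> ~cease_operations)) is O(cease_operations -> unfreeze_account), and O(cease_operations) is already established, so O(unfreeze_account).
Premise 6 is O(release_detainee -> ~unfreeze_account); contrapositively O(unfreeze_account -> ~release_detainee). Since O(unfreeze_account) holds, K gives O(~release_detainee).
Premise 3, O(~revoke_shipment -> release_detainee), contraposes to O(~release_detainee -> revoke_shipment); with O(~release_detainee) we get O(revoke_shipment).
Premises 4, 5, 9 do not contribute to this derivation.
So O(revoke_shipment) holds, i.e. F(~revoke_shipment). The claim follows.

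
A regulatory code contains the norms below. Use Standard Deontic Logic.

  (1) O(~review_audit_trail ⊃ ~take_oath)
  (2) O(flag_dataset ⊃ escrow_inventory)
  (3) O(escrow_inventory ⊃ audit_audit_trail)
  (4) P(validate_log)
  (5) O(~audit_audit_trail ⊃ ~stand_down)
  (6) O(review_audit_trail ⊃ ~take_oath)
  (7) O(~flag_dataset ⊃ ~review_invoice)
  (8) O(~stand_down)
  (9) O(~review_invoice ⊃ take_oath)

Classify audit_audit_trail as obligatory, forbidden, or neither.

By case analysis on ~review_audit_trail: premise 1 gives O(~review_audit_trail ⊃ ~take_oath) and premise 6 gives O(review_audit_trail ⊃ ~take_oath), so O(~take_oath) either way.
The contrapositive of premise 9 (O(~review_invoice ⊃ take_oath)) is O(~take_oath ⊃ review_invoice), and O(~take_oath) is already established, so O(review_invoice).
Premise 7, O(~flag_dataset ⊃ ~review_invoice), contraposes to O(review_invoice ⊃ flag_dataset); with O(review_invoice) we get O(flag_dataset).
From O(flag_dataset) and premise 2, O(flag_dataset ⊃ escrow_inventory), we obtain O(escrow_inventory).
Premise 3 is O(escrow_inventory ⊃ audit_audit_trail); since O(escrow_inventory), deontic closure gives O(audit_audit_trail).
Premises 4, 5, 8 do not contribute to this derivation.
Hence audit_audit_trail is obligatory.

Obligatory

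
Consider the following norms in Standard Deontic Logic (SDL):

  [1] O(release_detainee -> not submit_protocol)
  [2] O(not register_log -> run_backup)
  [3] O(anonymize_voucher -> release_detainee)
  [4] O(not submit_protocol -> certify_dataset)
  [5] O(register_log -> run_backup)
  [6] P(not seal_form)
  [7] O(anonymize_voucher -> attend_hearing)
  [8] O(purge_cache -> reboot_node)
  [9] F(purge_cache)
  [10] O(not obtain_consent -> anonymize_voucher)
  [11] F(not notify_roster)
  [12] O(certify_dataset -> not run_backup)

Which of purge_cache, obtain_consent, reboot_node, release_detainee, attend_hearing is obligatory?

Premises 2 and 5 cover both cases: O(not register_log -> run_backup) and O(register_log -> run_backup). Since not register_log ∨ register_log is a tautology, O(run_backup) follows.
Premise 12, O(certify_dataset -> not run_backup), contraposes to O(run_backup -> not certify_dataset); with O(run_backup) we get O(not certify_dataset).
The contrapositive of premise 4 (O(not submit_protocol -> certify_dataset)) is O(not certify_dataset -> submit_protocol), and O(not certify_dataset) is already established, so O(submit_protocol).
Premise 1 is O(release_detainee -> not submit_protocol); contrapositively O(submit_protocol -> not release_detainee). Since O(submit_protocol) holds, K gives O(not release_detainee).
The contrapositive of premise 3 (O(anonymize_voucher -> release_detainee)) is O(not release_detainee -> not anonymize_voucher), and O(not release_detainee) is already established, so O(not anonymize_voucher).
Premise 10 is O(not obtain_consent -> anonymize_voucher); contrapositively O(not anonymize_voucher -> obtain_consent). Since O(not anonymize_voucher) holds, K gives O(obtain_consent).
So O(obtain_consent) holds — obtain_consent is obligatory. None of the other listed options is made obligatory by any chain of premises.

obtain_consent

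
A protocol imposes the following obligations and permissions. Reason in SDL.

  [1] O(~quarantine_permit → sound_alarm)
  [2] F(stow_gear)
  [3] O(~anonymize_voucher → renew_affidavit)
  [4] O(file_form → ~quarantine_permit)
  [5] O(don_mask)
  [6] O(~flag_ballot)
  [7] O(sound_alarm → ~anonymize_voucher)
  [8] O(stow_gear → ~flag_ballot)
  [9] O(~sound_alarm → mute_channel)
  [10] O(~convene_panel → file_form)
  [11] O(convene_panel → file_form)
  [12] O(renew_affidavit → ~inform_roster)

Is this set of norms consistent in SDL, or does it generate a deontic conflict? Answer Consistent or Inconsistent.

Consistent

Premise 8 is O(stow_gear → ~flag_ballot); even if O(~flag_ballot) held, inferring O(stow_gear) would be affirming the consequent — invalid.
So O(stow_gear) is not derivable, and the apparent clash with O(~stow_gear) does not arise.
A world satisfying every obligation exists (e.g. anonymize_voucher=false, convene_panel=false, don_mask=true, file_form=true, flag_ballot=false, inform_roster=false, mute_channel=false, quarantine_permit=false, renew_affidavit=true, sound_alarm=true, stow_gear=false); no atom is both obligatory and forbidden, so the set is consistent.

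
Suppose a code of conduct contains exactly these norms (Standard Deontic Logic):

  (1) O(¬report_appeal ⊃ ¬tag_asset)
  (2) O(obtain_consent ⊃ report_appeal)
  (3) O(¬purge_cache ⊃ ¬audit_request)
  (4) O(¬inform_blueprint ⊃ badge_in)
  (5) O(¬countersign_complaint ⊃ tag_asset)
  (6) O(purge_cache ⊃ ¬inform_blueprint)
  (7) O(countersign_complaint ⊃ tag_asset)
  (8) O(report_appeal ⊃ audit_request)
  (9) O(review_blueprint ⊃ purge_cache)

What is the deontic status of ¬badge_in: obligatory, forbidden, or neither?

Premises 5 and 7 cover both cases: O(¬countersign_complaint ⊃ tag_asset) and O(countersign_complaint ⊃ tag_asset). Since ¬countersign_complaint ∨ countersign_complaint is a tautology, O(tag_asset) follows.
Premise 1 is O(¬report_appeal ⊃ ¬tag_asset); contrapositively O(tag_asset ⊃ report_appeal). Since O(tag_asset) holds, K gives O(report_appeal).
With premise 8, O(report_appeal ⊃ audit_request), the K-axiom yields O(audit_request).
The contrapositive of premise 3 (O(¬purge_cache ⊃ ¬audit_request)) is O(audit_request ⊃ purge_cache), and O(audit_request) is already established, so O(purge_cache).
With premise 6, O(purge_cache ⊃ ¬inform_blueprint), the K-axiom yields O(¬inform_blueprint).
Applying K to premise 4 (O(¬inform_blueprint ⊃ badge_in)) and O(¬inform_blueprint) yields O(badge_in).
Premises 2, 9 do not contribute to this derivation.
Thus O(badge_in), which is F(¬badge_in): ¬badge_in is forbidden.

Forbidden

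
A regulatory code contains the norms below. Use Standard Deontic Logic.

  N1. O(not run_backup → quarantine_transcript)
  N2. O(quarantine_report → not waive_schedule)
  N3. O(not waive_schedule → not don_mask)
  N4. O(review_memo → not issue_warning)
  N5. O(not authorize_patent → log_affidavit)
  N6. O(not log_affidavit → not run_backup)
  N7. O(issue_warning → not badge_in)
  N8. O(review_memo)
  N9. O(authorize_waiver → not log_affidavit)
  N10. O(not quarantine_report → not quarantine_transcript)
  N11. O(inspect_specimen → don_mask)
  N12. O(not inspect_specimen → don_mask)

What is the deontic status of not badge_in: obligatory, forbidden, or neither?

Neither

Premise 7 is O(issue_warning → not badge_in), but O(issue_warning) is not derivable from the premises, so it does not yield O(not badge_in).
No premise or chain of K-axiom applications forces O(not badge_in), and none forces O(badge_in). So not badge_in is neither obligatory nor forbidden under these norms.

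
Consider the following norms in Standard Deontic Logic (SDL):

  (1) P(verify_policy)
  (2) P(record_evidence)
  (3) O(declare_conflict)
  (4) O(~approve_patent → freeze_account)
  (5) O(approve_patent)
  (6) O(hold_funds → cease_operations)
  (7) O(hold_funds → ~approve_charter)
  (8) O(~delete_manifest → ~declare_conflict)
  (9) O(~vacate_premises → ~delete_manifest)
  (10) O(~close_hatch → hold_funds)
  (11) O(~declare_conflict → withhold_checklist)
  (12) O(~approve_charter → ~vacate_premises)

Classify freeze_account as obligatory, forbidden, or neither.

Premise 4 is O(~approve_patent → freeze_account), but O(~approve_patent) is not derivable from the premises, so it does not yield O(freeze_account).
No premise or chain of K-axiom applications forces O(freeze_account), and none forces O(~freeze_account). So freeze_account is neither obligatory nor forbidden under these norms.

Neither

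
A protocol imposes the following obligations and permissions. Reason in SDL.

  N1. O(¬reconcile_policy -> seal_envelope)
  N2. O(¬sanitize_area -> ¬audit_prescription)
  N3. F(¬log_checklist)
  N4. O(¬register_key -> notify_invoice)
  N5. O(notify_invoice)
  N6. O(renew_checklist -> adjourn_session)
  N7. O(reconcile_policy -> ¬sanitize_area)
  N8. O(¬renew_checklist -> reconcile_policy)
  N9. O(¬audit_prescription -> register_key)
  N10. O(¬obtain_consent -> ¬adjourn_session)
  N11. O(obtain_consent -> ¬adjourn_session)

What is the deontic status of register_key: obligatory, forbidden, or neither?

By case analysis on ¬obtain_consent: premise 10 gives O(¬obtain_consent -> ¬adjourn_session) and premise 11 gives O(obtain_consent -> ¬adjourn_session), so O(¬adjourn_session) either way.
Premise 6 is O(renew_checklist -> adjourn_session); contrapositively O(¬adjourn_session -> ¬renew_checklist). Since O(¬adjourn_session) holds, K gives O(¬renew_checklist).
Applying K to premise 8 (O(¬renew_checklist -> reconcile_policy)) and O(¬renew_checklist) yields O(reconcile_policy).
Applying K to premise 7 (O(reconcile_policy -> ¬sanitize_area)) and O(reconcile_policy) yields O(¬sanitize_area).
Premise 2 is O(¬sanitize_area -> ¬audit_prescription); since O(¬sanitize_area), deontic closure gives O(¬audit_prescription).
Premise 9 is O(¬audit_prescription -> register_key); since O(¬audit_prescription), deontic closure gives O(register_key).
Premises 1, 3, 4, 5 do not contribute to this derivation.
Hence register_key is obligatory.

Obligatory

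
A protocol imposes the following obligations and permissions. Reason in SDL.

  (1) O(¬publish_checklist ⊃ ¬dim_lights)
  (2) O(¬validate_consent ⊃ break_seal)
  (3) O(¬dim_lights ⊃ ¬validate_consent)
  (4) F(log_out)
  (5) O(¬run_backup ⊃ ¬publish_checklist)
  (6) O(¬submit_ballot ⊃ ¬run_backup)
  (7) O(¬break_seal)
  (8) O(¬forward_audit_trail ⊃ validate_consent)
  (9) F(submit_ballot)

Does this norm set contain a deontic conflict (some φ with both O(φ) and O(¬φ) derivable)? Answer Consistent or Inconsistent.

Inconsistent

Premise 7 gives O(¬break_seal).
Premise 2 is O(¬validate_consent ⊃ break_seal); contrapositively O(¬break_seal ⊃ validate_consent). Since O(¬break_seal) holds, K gives O(validate_consent).
Premise 3, O(¬dim_lights ⊃ ¬validate_consent), contraposes to O(validate_consent ⊃ dim_lights); with O(validate_consent) we get O(dim_lights).
Premise 1, O(¬publish_checklist ⊃ ¬dim_lights), contraposes to O(dim_lights ⊃ publish_checklist); with O(dim_lights) we get O(publish_checklist).
Premise 5, O(¬run_backup ⊃ ¬publish_checklist), contraposes to O(publish_checklist ⊃ run_backup); with O(publish_checklist) we get O(run_backup).
The contrapositive of premise 6 (O(¬submit_ballot ⊃ ¬run_backup)) is O(run_backup ⊃ submit_ballot), and O(run_backup) is already established, so O(submit_ballot).
Yet premise 9 is F(submit_ballot), i.e. O(¬submit_ballot).
We now have both O(submit_ballot) and O(¬submit_ballot) — submit_ballot is simultaneously obligatory and forbidden, violating the D-axiom.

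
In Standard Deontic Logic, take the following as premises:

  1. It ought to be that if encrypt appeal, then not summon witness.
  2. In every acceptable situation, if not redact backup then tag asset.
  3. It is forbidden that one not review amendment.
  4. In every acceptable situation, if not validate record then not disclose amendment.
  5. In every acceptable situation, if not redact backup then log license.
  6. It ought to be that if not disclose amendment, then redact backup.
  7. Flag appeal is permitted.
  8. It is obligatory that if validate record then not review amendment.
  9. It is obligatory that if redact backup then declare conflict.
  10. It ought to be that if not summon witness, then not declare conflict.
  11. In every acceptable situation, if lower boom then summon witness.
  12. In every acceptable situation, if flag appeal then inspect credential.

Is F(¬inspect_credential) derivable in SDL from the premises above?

No

Premise 12 is O(flag_appeal → inspect_credential), but O(flag_appeal) is not derivable from the premises (the permission P(flag_appeal) asserts only ¬O(¬flag_appeal), not O(flag_appeal)), so it does not yield O(inspect_credential).
No other premise forces O(inspect_credential). An ideal world satisfying every premise can still have ¬inspect_credential true, so F(¬inspect_credential) is not derivable.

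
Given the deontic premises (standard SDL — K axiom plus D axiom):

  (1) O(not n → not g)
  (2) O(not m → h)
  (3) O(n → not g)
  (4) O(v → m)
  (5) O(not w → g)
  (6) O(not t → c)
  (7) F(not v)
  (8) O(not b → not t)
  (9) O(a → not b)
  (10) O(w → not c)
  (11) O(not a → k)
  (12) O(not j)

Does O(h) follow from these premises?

No

Premise 2 is O(not m → h), but O(not m) is not derivable from the premises, so it does not yield O(h).
No other premise forces O(h). An ideal world satisfying every premise can still have h false, so O(h) is not derivable.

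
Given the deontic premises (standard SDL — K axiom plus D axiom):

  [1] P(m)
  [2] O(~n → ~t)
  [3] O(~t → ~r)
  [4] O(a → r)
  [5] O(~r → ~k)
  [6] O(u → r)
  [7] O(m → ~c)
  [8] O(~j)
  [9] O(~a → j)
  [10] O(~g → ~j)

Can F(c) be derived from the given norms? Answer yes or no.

Premise 7 is O(m → ~c), but O(m) is not derivable from the premises (the permission P(m) asserts only ~O(~m), not O(m)), so it does not yield O(~c).
No other premise forces O(~c). An ideal world satisfying every premise can still have c true, so F(c) is not derivable.

No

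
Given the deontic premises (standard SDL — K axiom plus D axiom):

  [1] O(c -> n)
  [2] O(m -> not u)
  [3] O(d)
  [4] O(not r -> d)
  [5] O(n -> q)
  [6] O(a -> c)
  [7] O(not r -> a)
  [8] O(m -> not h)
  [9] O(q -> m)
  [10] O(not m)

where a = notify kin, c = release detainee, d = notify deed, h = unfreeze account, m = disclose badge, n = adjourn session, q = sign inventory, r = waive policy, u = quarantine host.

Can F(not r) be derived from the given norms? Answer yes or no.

Premise 10 states O(not m) outright.
Premise 9 is O(q -> m); contrapositively O(not m -> not q). Since O(not m) holds, K gives O(not q).
The contrapositive of premise 5 (O(n -> q)) is O(not q -> not n), and O(not q) is already established, so O(not n).
The contrapositive of premise 1 (O(c -> n)) is O(not n -> not c), and O(not n) is already established, so O(not c).
Premise 6 is O(a -> c); contrapositively O(not c -> not a). Since O(not c) holds, K gives O(not a).
Premise 7, O(not r -> a), contraposes to O(not a -> r); with O(not a) we get O(r).
Premises 2, 3, 4, 8 do not contribute to this derivation.
So O(r) holds, i.e. F(not r). The claim follows.

Yes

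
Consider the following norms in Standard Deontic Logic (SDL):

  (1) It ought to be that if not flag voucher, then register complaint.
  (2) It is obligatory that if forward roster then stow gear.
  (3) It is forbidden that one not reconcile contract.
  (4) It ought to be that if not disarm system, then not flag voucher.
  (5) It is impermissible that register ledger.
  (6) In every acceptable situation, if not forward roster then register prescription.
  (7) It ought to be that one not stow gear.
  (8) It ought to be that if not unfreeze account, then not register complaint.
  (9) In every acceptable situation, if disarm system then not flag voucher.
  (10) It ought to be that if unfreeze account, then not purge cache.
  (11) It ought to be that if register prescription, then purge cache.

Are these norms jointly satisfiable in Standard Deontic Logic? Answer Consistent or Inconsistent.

Premises 4 and 9 are O(¬disarm_system → ¬flag_voucher) and O(disarm_system → ¬flag_voucher); every ideal world satisfies ¬disarm_system or disarm_system, so in either case ¬flag_voucher holds — hence O(¬flag_voucher).
Applying K to premise 1 (O(¬flag_voucher → register_complaint)) and O(¬flag_voucher) yields O(register_complaint).
Premise 8 is O(¬unfreeze_account → ¬register_complaint); contrapositively O(register_complaint → unfreeze_account). Since O(register_complaint) holds, K gives O(unfreeze_account).
Premise 10 is O(unfreeze_account → ¬purge_cache); since O(unfreeze_account), deontic closure gives O(¬purge_cache).
Premise 11, O(register_prescription → purge_cache), contraposes to O(¬purge_cache → ¬register_prescription); with O(¬purge_cache) we get O(¬register_prescription).
Premise 6, O(¬forward_roster → register_prescription), contraposes to O(¬register_prescription → forward_roster); with O(¬register_prescription) we get O(forward_roster).
With premise 2, O(forward_roster → stow_gear), the K-axiom yields O(stow_gear).
However, premise 7 gives O(¬stow_gear).
We now have both O(stow_gear) and O(¬stow_gear) — stow_gear is simultaneously obligatory and forbidden, violating the D-axiom.

Inconsistent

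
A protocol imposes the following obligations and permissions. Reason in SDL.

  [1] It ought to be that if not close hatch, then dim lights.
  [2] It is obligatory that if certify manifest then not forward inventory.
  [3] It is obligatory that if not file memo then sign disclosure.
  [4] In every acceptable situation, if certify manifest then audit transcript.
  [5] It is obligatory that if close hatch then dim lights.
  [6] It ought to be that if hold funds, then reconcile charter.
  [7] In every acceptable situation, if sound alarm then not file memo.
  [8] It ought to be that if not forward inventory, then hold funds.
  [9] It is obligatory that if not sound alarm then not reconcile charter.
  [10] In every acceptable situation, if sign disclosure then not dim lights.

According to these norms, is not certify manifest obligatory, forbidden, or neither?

Obligatory

Premises 5 and 1 are O(close_hatch → dim_lights) and O(¬close_hatch → dim_lights); every ideal world satisfies close_hatch or ¬close_hatch, so in either case dim_lights holds — hence O(dim_lights).
The contrapositive of premise 10 (O(sign_disclosure → ¬dim_lights)) is O(dim_lights → ¬sign_disclosure), and O(dim_lights) is already established, so O(¬sign_disclosure).
The contrapositive of premise 3 (O(¬file_memo → sign_disclosure)) is O(¬sign_disclosure → file_memo), and O(¬sign_disclosure) is already established, so O(file_memo).
Premise 7, O(sound_alarm → ¬file_memo), contraposes to O(file_memo → ¬sound_alarm); with O(file_memo) we get O(¬sound_alarm).
With premise 9, O(¬sound_alarm → ¬reconcile_charter), the K-axiom yields O(¬reconcile_charter).
Premise 6 is O(hold_funds → reconcile_charter); contrapositively O(¬reconcile_charter → ¬hold_funds). Since O(¬reconcile_charter) holds, K gives O(¬hold_funds).
Premise 8, O(¬forward_inventory → hold_funds), contraposes to O(¬hold_funds → forward_inventory); with O(¬hold_funds) we get O(forward_inventory).
Premise 2, O(certify_manifest → ¬forward_inventory), contraposes to O(forward_inventory → ¬certify_manifest); with O(forward_inventory) we get O(¬certify_manifest).
Premise 4 does not contribute to this derivation.
Hence ¬certify_manifest is obligatory.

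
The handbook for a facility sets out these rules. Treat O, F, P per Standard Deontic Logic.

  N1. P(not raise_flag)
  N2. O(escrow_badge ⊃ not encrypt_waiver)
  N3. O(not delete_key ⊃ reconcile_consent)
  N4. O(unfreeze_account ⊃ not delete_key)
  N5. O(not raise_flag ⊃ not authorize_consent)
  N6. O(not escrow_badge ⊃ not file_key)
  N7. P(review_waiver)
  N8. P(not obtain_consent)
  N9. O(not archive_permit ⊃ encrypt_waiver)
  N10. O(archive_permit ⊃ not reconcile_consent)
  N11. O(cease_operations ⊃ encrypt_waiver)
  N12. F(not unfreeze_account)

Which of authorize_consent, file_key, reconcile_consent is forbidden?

Premise 12 is F(not unfreeze_account), i.e. O(unfreeze_account).
With premise 4, O(unfreeze_account ⊃ not delete_key), the K-axiom yields O(not delete_key).
From O(not delete_key) and premise 3, O(not delete_key ⊃ reconcile_consent), we obtain O(reconcile_consent).
Premise 10 is O(archive_permit ⊃ not reconcile_consent); contrapositively O(reconcile_consent ⊃ not archive_permit). Since O(reconcile_consent) holds, K gives O(not archive_permit).
Premise 9 is O(not archive_permit ⊃ encrypt_waiver); since O(not archive_permit), deontic closure gives O(encrypt_waiver).
The contrapositive of premise 2 (O(escrow_badge ⊃ not encrypt_waiver)) is O(encrypt_waiver ⊃ not escrow_badge), and O(encrypt_waiver) is already established, so O(not escrow_badge).
With premise 6, O(not escrow_badge ⊃ not file_key), the K-axiom yields O(not file_key).
So O(not file_key) holds, i.e. file_key is forbidden. None of the other listed options is forbidden under the premises.

file_key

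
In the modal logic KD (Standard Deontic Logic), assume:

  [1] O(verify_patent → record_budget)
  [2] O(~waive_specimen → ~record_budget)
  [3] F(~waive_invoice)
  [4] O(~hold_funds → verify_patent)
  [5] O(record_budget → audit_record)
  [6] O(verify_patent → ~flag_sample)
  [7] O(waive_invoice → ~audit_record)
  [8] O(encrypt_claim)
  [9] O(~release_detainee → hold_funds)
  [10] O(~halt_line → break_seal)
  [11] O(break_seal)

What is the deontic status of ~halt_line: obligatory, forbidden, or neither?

Premise 10 is O(~halt_line → break_seal); even if O(break_seal) held, inferring O(~halt_line) would be affirming the consequent — invalid.
No premise or chain of K-axiom applications forces O(~halt_line), and none forces O(halt_line). So ~halt_line is neither obligatory nor forbidden under these norms.

Neither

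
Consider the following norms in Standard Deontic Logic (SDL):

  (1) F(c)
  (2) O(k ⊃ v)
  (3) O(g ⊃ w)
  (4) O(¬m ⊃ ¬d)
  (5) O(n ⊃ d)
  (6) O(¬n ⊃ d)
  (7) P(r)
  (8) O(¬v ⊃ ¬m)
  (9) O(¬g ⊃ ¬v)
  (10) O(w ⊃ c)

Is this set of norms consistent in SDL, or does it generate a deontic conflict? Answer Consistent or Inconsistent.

Inconsistent

By case analysis on n: premise 5 gives O(n ⊃ d) and premise 6 gives O(¬n ⊃ d), so O(d) either way.
The contrapositive of premise 4 (O(¬m ⊃ ¬d)) is O(d ⊃ m), and O(d) is already established, so O(m).
Premise 8, O(¬v ⊃ ¬m), contraposes to O(m ⊃ v); with O(m) we get O(v).
Premise 9 is O(¬g ⊃ ¬v); contrapositively O(v ⊃ g). Since O(v) holds, K gives O(g).
Premise 3 is O(g ⊃ w); since O(g), deontic closure gives O(w).
With premise 10, O(w ⊃ c), the K-axiom yields O(c).
But premise 1, F(c), means O(¬c).
We now have both O(c) and O(¬c) — c is simultaneously obligatory and forbidden, violating the D-axiom.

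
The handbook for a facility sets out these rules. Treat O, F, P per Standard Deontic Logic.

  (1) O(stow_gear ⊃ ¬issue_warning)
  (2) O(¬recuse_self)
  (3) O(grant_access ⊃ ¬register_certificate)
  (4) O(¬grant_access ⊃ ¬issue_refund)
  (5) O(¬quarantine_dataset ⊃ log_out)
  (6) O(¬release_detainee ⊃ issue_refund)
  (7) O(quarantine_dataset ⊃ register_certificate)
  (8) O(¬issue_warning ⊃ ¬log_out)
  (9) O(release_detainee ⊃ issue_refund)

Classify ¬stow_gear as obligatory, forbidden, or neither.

Obligatory

Premises 6 and 9 are O(¬release_detainee ⊃ issue_refund) and O(release_detainee ⊃ issue_refund); every ideal world satisfies ¬release_detainee or release_detainee, so in either case issue_refund holds — hence O(issue_refund).
The contrapositive of premise 4 (O(¬grant_access ⊃ ¬issue_refund)) is O(issue_refund ⊃ grant_access), and O(issue_refund) is already established, so O(grant_access).
From O(grant_access) and premise 3, O(grant_access ⊃ ¬register_certificate), we obtain O(¬register_certificate).
Premise 7 is O(quarantine_dataset ⊃ register_certificate); contrapositively O(¬register_certificate ⊃ ¬quarantine_dataset). Since O(¬register_certificate) holds, K gives O(¬quarantine_dataset).
Premise 5 is O(¬quarantine_dataset ⊃ log_out); since O(¬quarantine_dataset), deontic closure gives O(log_out).
Premise 8, O(¬issue_warning ⊃ ¬log_out), contraposes to O(log_out ⊃ issue_warning); with O(log_out) we get O(issue_warning).
Premise 1 is O(stow_gear ⊃ ¬issue_warning); contrapositively O(issue_warning ⊃ ¬stow_gear). Since O(issue_warning) holds, K gives O(¬stow_gear).
Premise 2 does not contribute to this derivation.
Hence ¬stow_gear is obligatory.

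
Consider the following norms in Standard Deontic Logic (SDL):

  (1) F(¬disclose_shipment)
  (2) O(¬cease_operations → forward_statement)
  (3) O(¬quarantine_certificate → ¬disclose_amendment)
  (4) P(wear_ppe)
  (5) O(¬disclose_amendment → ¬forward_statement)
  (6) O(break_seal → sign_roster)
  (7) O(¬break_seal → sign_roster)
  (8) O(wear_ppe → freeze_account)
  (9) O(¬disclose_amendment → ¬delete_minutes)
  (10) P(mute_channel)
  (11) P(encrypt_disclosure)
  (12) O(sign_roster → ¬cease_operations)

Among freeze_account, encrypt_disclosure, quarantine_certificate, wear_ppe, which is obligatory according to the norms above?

quarantine_certificate

Premises 7 and 6 cover both cases: O(¬break_seal → sign_roster) and O(break_seal → sign_roster). Since ¬break_seal ∨ break_seal is a tautology, O(sign_roster) follows.
Premise 12 is O(sign_roster → ¬cease_operations); since O(sign_roster), deontic closure gives O(¬cease_operations).
Premise 2 is O(¬cease_operations → forward_statement); since O(¬cease_operations), deontic closure gives O(forward_statement).
The contrapositive of premise 5 (O(¬disclose_amendment → ¬forward_statement)) is O(forward_statement → disclose_amendment), and O(forward_statement) is already established, so O(disclose_amendment).
The contrapositive of premise 3 (O(¬quarantine_certificate → ¬disclose_amendment)) is O(disclose_amendment → quarantine_certificate), and O(disclose_amendment) is already established, so O(quarantine_certificate).
So O(quarantine_certificate) holds — quarantine_certificate is obligatory. None of the other listed options is made obligatory by any chain of premises.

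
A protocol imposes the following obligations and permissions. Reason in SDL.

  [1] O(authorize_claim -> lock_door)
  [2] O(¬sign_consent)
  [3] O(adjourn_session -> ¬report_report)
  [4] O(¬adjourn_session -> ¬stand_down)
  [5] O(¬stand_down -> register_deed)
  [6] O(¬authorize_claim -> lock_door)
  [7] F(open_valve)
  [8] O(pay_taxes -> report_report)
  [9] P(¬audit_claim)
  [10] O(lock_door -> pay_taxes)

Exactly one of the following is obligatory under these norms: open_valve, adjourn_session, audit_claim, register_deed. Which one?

By case analysis on authorize_claim: premise 1 gives O(authorize_claim -> lock_door) and premise 6 gives O(¬authorize_claim -> lock_door), so O(lock_door) either way.
From O(lock_door) and premise 10, O(lock_door -> pay_taxes), we obtain O(pay_taxes).
From O(pay_taxes) and premise 8, O(pay_taxes -> report_report), we obtain O(report_report).
Premise 3, O(adjourn_session -> ¬report_report), contraposes to O(report_report -> ¬adjourn_session); with O(report_report) we get O(¬adjourn_session).
From O(¬adjourn_session) and premise 4, O(¬adjourn_session -> ¬stand_down), we obtain O(¬stand_down).
From O(¬stand_down) and premise 5, O(¬stand_down -> register_deed), we obtain O(register_deed).
So O(register_deed) holds — register_deed is obligatory. None of the other listed options is made obligatory by any chain of premises.

register_deed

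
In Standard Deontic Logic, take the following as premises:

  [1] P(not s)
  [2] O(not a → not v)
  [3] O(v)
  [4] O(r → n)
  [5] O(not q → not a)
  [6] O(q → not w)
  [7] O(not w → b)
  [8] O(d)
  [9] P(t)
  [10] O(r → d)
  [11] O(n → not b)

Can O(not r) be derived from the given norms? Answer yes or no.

Yes

Premise 3 gives O(v).
Premise 2, O(not a → not v), contraposes to O(v → a); with O(v) we get O(a).
The contrapositive of premise 5 (O(not q → not a)) is O(a → q), and O(a) is already established, so O(q).
From O(q) and premise 6, O(q → not w), we obtain O(not w).
From O(not w) and premise 7, O(not w → b), we obtain O(b).
The contrapositive of premise 11 (O(n → not b)) is O(b → not n), and O(b) is already established, so O(not n).
The contrapositive of premise 4 (O(r → n)) is O(not n → not r), and O(not n) is already established, so O(not r).
Premises 1, 8, 9, 10 do not contribute to this derivation.
So O(not r) follows.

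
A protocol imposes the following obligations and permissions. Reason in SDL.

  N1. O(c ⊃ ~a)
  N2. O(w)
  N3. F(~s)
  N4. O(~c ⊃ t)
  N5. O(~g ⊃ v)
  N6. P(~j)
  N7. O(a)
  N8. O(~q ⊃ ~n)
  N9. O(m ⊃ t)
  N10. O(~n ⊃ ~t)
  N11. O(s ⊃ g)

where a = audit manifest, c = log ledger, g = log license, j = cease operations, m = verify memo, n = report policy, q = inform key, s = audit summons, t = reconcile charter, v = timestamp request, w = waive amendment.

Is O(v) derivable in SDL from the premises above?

No

Premise 5 is O(~g ⊃ v), but O(~g) is not derivable from the premises, so it does not yield O(v).
No other premise forces O(v). An ideal world satisfying every premise can still have v false, so O(v) is not derivable.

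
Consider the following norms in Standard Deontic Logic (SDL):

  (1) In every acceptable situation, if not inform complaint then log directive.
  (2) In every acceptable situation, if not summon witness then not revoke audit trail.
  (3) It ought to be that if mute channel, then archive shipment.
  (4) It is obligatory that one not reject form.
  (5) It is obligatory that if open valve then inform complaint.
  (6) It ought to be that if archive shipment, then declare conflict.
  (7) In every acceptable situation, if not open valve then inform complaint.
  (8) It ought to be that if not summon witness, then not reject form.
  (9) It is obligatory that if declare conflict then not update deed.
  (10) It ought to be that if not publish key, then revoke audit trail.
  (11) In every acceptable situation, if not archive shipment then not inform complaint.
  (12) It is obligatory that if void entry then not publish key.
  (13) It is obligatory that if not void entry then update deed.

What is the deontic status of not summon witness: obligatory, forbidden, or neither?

Forbidden

By case analysis on ¬open_valve: premise 7 gives O(¬open_valve → inform_complaint) and premise 5 gives O(open_valve → inform_complaint), so O(inform_complaint) either way.
Premise 11, O(¬archive_shipment → ¬inform_complaint), contraposes to O(inform_complaint → archive_shipment); with O(inform_complaint) we get O(archive_shipment).
With premise 6, O(archive_shipment → declare_conflict), the K-axiom yields O(declare_conflict).
With premise 9, O(declare_conflict → ¬update_deed), the K-axiom yields O(¬update_deed).
The contrapositive of premise 13 (O(¬void_entry → update_deed)) is O(¬update_deed → void_entry), and O(¬update_deed) is already established, so O(void_entry).
Applying K to premise 12 (O(void_entry → ¬publish_key)) and O(void_entry) yields O(¬publish_key).
With premise 10, O(¬publish_key → revoke_audit_trail), the K-axiom yields O(revoke_audit_trail).
Premise 2, O(¬summon_witness → ¬revoke_audit_trail), contraposes to O(revoke_audit_trail → summon_witness); with O(revoke_audit_trail) we get O(summon_witness).
Premises 1, 3, 4, 8 do not contribute to this derivation.
Thus O(summon_witness), which is F(¬summon_witness): ¬summon_witness is forbidden.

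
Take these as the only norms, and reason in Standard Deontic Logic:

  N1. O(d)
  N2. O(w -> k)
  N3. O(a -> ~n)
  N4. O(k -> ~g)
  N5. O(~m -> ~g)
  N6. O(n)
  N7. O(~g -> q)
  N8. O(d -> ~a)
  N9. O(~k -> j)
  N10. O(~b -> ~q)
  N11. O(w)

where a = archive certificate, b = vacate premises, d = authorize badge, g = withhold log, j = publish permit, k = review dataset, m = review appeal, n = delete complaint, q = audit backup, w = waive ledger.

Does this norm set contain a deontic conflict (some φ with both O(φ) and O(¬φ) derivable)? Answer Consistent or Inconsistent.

Consistent

Premise 3 is O(a -> ~n), but O(a) is not derivable from the premises, so it does not yield O(~n).
So O(~n) is not derivable, and the apparent clash with O(n) does not arise.
A world satisfying every obligation exists (e.g. a=false, b=true, d=true, g=false, j=false, k=true, m=false, n=true, q=true, w=true); no atom is both obligatory and forbidden, so the set is consistent.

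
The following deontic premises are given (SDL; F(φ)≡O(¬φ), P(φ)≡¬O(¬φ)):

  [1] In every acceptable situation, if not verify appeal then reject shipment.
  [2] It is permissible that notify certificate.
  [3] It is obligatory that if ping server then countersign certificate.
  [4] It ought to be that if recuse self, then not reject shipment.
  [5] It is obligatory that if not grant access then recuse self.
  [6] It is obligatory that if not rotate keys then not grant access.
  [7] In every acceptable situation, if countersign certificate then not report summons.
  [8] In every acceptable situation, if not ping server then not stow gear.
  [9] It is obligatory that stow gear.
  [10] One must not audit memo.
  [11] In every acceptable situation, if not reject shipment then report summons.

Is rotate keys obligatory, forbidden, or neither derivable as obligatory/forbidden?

Premise 9 gives O(stow_gear).
The contrapositive of premise 8 (O(¬ping_server → ¬stow_gear)) is O(stow_gear → ping_server), and O(stow_gear) is already established, so O(ping_server).
Applying K to premise 3 (O(ping_server → countersign_certificate)) and O(ping_server) yields O(countersign_certificate).
With premise 7, O(countersign_certificate → ¬report_summons), the K-axiom yields O(¬report_summons).
Premise 11, O(¬reject_shipment → report_summons), contraposes to O(¬report_summons → reject_shipment); with O(¬report_summons) we get O(reject_shipment).
Premise 4, O(recuse_self → ¬reject_shipment), contraposes to O(reject_shipment → ¬recuse_self); with O(reject_shipment) we get O(¬recuse_self).
The contrapositive of premise 5 (O(¬grant_access → recuse_self)) is O(¬recuse_self → grant_access), and O(¬recuse_self) is already established, so O(grant_access).
Premise 6 is O(¬rotate_keys → ¬grant_access); contrapositively O(grant_access → rotate_keys). Since O(grant_access) holds, K gives O(rotate_keys).
Premises 1, 2, 10 do not contribute to this derivation.
Hence rotate_keys is obligatory.

Obligatory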